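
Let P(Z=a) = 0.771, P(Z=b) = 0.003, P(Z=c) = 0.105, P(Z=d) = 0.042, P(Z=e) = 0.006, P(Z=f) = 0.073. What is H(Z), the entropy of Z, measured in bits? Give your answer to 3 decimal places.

H(Z) = −Σ p·log₂ p.
  −(0.771)·log₂(0.771) = 0.2893
  −(0.003)·log₂(0.003) = 0.0251
  −(0.105)·log₂(0.105) = 0.3414
  −(0.042)·log₂(0.042) = 0.1921
  −(0.006)·log₂(0.006) = 0.0443
  −(0.073)·log₂(0.073) = 0.2756
Sum: 0.2893 + 0.0251 + 0.3414 + 0.1921 + 0.0443 + 0.2756 = 1.168 bits.

1.168 bits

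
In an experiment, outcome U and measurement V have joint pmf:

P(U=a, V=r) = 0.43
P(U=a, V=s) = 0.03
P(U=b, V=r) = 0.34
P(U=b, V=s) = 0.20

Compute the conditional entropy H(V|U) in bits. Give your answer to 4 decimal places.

0.6735 bits

Chain rule: H(V|U) = H(U,V) − H(U).
Marginals: p(U) = (0.4600, 0.5400), p(V) = (0.7700, 0.2300).
H(U,V) = 1.6689 bits; H(U) = 0.9954 bits.
H(V|U) = 1.6689 − 0.9954 = 0.6735 bits.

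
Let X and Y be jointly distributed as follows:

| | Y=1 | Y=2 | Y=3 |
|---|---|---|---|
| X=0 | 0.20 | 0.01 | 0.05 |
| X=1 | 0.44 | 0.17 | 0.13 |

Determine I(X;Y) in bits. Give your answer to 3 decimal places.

Marginals: p(X) = (0.2600, 0.7400), p(Y) = (0.6400, 0.1800, 0.1800).
I(X;Y) = Σ p(x,y)·log₂[p(x,y)/(p(x)p(y))].
  (0,1): 0.20·log₂(1.2019) = 0.0531
  (0,2): 0.01·log₂(0.2137) = -0.0223
  (0,3): 0.05·log₂(1.0684) = 0.0048
  (1,1): 0.44·log₂(0.9291) = -0.0467
  (1,2): 0.17·log₂(1.2763) = 0.0598
  (1,3): 0.13·log₂(0.9760) = -0.0046
Sum = 0.044 bits.

0.044 bits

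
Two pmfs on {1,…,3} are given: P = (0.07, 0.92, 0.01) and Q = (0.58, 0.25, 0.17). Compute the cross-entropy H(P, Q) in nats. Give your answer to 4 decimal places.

H(P,Q) = −Σ p·ln q.
  −0.07·ln(0.58) = 0.03813
  −0.92·ln(0.25) = 1.27539
  −0.01·ln(0.17) = 0.01772
H(P,Q) = 1.3312 nats.

1.3312 nats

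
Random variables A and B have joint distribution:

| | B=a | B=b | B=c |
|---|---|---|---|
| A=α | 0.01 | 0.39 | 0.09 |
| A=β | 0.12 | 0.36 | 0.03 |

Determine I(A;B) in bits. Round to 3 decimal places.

0.102 bits

Marginals: p(A) = (0.4900, 0.5100), p(B) = (0.1300, 0.7500, 0.1200).
I(A;B) = Σ p(x,y)·log₂[p(x,y)/(p(x)p(y))].
  (α,a): 0.01·log₂(0.1570) = -0.0267
  (α,b): 0.39·log₂(1.0612) = 0.0334
  (α,c): 0.09·log₂(1.5306) = 0.0553
  (β,a): 0.12·log₂(1.8100) = 0.1027
  (β,b): 0.36·log₂(0.9412) = -0.0315
  (β,c): 0.03·log₂(0.4902) = -0.0309
Sum = 0.102 bits.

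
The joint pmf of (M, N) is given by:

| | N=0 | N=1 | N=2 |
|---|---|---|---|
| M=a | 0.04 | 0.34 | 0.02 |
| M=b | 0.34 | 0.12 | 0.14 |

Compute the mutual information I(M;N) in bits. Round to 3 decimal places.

0.319 bits

Marginals: p(M) = (0.4000, 0.6000), p(N) = (0.3800, 0.4600, 0.1600).
I(M;N) = Σ p(x,y)·log₂[p(x,y)/(p(x)p(y))].
  (a,0): 0.04·log₂(0.2632) = -0.0770
  (a,1): 0.34·log₂(1.8478) = 0.3012
  (a,2): 0.02·log₂(0.3125) = -0.0336
  (b,0): 0.34·log₂(1.4912) = 0.1960
  (b,1): 0.12·log₂(0.4348) = -0.1442
  (b,2): 0.14·log₂(1.4583) = 0.0762
Sum = 0.319 bits.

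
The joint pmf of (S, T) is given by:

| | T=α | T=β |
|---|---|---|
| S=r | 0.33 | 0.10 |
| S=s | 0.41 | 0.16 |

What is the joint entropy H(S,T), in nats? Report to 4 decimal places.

1.2549 nats

H(S,T) = −Σ p(x,y)·ln p(x,y) over all 4 cells.
  cell (r,α): −0.33·ln0.33 = 0.36586
  cell (r,β): −0.10·ln0.10 = 0.23026
  cell (s,α): −0.41·ln0.41 = 0.36556
  cell (s,β): −0.16·ln0.16 = 0.29321
Sum = 1.2549 nats.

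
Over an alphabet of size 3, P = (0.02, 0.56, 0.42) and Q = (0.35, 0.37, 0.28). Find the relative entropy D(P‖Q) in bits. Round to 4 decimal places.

D(P‖Q) = Σ p·log₂(p/q).
  0.02·log₂(0.02/0.35) = -0.08259
  0.56·log₂(0.56/0.37) = 0.33482
  0.42·log₂(0.42/0.28) = 0.24568
D(P‖Q) = 0.4979 bits.

0.4979 bits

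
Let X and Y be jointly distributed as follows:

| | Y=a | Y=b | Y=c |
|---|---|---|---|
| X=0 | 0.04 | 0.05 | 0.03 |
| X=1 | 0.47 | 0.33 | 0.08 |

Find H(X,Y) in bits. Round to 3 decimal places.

H(X,Y) = −Σ p(x,y)·log₂ p(x,y) over all 6 cells.
  cell (0,a): −0.04·log₂0.04 = 0.1858
  cell (0,b): −0.05·log₂0.05 = 0.2161
  cell (0,c): −0.03·log₂0.03 = 0.1518
  cell (1,a): −0.47·log₂0.47 = 0.5120
  cell (1,b): −0.33·log₂0.33 = 0.5278
  cell (1,c): −0.08·log₂0.08 = 0.2915
Sum = 1.885 bits.

1.885 bits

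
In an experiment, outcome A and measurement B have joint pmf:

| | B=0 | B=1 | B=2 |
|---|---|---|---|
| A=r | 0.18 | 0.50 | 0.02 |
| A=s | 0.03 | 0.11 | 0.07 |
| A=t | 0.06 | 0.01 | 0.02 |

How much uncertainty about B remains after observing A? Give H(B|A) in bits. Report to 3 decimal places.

Marginals: p(A) = (0.7000, 0.2100, 0.0900), p(B) = (0.2700, 0.6200, 0.1100).
H(B|A) = Σ p(A) · H(B|A=·).
  A=r: p=0.7000, H(B|A=r) = 0.9971
  A=s: p=0.2100, H(B|A=s) = 1.4180
  A=t: p=0.0900, H(B|A=t) = 1.2244
Weighted sum = 1.106 bits.

1.106 bits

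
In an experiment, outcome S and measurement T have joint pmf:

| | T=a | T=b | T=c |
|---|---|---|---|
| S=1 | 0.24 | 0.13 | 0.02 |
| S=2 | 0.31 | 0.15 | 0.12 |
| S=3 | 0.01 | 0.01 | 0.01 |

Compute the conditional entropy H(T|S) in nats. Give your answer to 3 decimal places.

0.938 nats

Marginals: p(S) = (0.3900, 0.5800, 0.0300), p(T) = (0.5600, 0.2900, 0.1500).
H(T|S) = Σ p(S) · H(T|S=·).
  S=1: p=0.3900, H(T|S=1) = 0.8173
  S=2: p=0.5800, H(T|S=2) = 1.0106
  S=3: p=0.0300, H(T|S=3) = 1.0986
Weighted sum = 0.938 nats.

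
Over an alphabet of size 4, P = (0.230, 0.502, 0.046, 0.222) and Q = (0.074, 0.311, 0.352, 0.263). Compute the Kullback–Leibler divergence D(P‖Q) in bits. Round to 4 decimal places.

D(P‖Q) = Σ p·log₂(p/q).
  0.230·log₂(0.230/0.074) = 0.37629
  0.502·log₂(0.502/0.311) = 0.34677
  0.046·log₂(0.046/0.352) = -0.13505
  0.222·log₂(0.222/0.263) = -0.05428
D(P‖Q) = 0.5337 bits.

0.5337 bits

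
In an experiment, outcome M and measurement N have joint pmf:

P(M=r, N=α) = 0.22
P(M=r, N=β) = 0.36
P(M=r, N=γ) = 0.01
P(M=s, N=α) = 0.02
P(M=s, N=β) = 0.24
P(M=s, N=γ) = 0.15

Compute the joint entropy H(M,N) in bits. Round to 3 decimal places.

2.095 bits

H(M,N) = −Σ p(x,y)·log₂ p(x,y) over all 6 cells.
  cell (r,α): −0.22·log₂0.22 = 0.4806
  cell (r,β): −0.36·log₂0.36 = 0.5306
  cell (r,γ): −0.01·log₂0.01 = 0.0664
  cell (s,α): −0.02·log₂0.02 = 0.1129
  cell (s,β): −0.24·log₂0.24 = 0.4941
  cell (s,γ): −0.15·log₂0.15 = 0.4105
Sum = 2.095 bits.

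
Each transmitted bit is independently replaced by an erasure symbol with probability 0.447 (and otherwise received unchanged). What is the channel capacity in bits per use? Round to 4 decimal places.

Binary erasure channel: capacity C = 1 − ε.
C = 1 − 0.447 = 0.5530 bits per channel use.

0.5530 bits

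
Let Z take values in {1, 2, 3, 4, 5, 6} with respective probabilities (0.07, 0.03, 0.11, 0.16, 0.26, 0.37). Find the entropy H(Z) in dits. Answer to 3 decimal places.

H(Z) = −Σ p·log₁₀ p.
  −(0.07)·log₁₀(0.07) = 0.0808
  −(0.03)·log₁₀(0.03) = 0.0457
  −(0.11)·log₁₀(0.11) = 0.1054
  −(0.16)·log₁₀(0.16) = 0.1273
  −(0.26)·log₁₀(0.26) = 0.1521
  −(0.37)·log₁₀(0.37) = 0.1598
Sum: 0.0808 + 0.0457 + 0.1054 + 0.1273 + 0.1521 + 0.1598 = 0.671 dits.

0.671 dits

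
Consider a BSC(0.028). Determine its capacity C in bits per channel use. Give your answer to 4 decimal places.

Binary symmetric channel: C = 1 − h₂(ε) where h₂ is the binary entropy function.
h₂(0.028) = −0.028·log₂0.028 − 0.972·log₂0.972 = 0.1843.
C = 1 − 0.1843 = 0.8157 bits per channel use.

0.8157 bits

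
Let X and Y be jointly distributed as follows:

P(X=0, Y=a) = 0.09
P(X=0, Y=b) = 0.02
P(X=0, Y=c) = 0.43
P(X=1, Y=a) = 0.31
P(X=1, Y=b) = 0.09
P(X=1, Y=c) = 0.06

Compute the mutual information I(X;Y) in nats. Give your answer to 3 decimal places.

Marginals: p(X) = (0.5400, 0.4600), p(Y) = (0.4000, 0.1100, 0.4900).
I(X;Y) = H(X) + H(Y) − H(X,Y).
H(X) = 0.6899, H(Y) = 0.9589, H(X,Y) = 1.4064.
I(X;Y) = 0.6899 + 0.9589 − 1.4064 = 0.242 nats.

0.242 nats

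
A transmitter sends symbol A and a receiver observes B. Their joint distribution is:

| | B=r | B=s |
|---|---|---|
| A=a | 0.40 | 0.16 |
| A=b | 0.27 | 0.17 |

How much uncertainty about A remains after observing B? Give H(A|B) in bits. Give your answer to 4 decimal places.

Marginals: p(A) = (0.5600, 0.4400), p(B) = (0.6700, 0.3300).
H(A|B) = Σ p(B) · H(A|B=·).
  B=r: p=0.6700, H(A|B=r) = 0.9727
  B=s: p=0.3300, H(A|B=s) = 0.9993
Weighted sum = 0.9815 bits.

0.9815 bits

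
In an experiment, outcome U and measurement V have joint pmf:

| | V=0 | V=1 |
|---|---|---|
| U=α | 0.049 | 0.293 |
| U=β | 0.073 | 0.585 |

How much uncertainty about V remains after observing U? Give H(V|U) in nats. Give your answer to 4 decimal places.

Chain rule: H(V|U) = H(U,V) − H(U).
Marginals: p(U) = (0.3420, 0.6580), p(V) = (0.1220, 0.8780).
H(U,V) = 1.0122 nats; H(U) = 0.6424 nats.
H(V|U) = 1.0122 − 0.6424 = 0.3698 nats.

0.3698 nats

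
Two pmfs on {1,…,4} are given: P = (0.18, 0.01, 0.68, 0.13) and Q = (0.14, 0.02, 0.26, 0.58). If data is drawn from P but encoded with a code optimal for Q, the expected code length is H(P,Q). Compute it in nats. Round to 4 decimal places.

1.3798 nats

H(P,Q) = −Σ p·ln q.
  −0.18·ln(0.14) = 0.35390
  −0.01·ln(0.02) = 0.03912
  −0.68·ln(0.26) = 0.91601
  −0.13·ln(0.58) = 0.07081
H(P,Q) = 1.3798 nats.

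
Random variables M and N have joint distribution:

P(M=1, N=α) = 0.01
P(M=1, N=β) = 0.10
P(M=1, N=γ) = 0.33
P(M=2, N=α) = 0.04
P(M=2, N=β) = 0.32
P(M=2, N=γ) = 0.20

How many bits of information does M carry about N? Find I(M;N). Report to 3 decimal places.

Marginals: p(M) = (0.4400, 0.5600), p(N) = (0.0500, 0.4200, 0.5300).
I(M;N) = Σ p(x,y)·log₂[p(x,y)/(p(x)p(y))].
  (1,α): 0.01·log₂(0.4545) = -0.0114
  (1,β): 0.10·log₂(0.5411) = -0.0886
  (1,γ): 0.33·log₂(1.4151) = 0.1653
  (2,α): 0.04·log₂(1.4286) = 0.0206
  (2,β): 0.32·log₂(1.3605) = 0.1421
  (2,γ): 0.20·log₂(0.6739) = -0.1139
Sum = 0.114 bits.

0.114 bits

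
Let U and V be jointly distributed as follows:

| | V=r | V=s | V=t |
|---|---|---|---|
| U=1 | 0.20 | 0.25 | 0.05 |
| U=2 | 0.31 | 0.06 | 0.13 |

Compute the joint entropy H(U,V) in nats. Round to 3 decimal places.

1.615 nats

H(U,V) = −Σ p(x,y)·ln p(x,y) over all 6 cells.
  cell (1,r): −0.20·ln0.20 = 0.3219
  cell (1,s): −0.25·ln0.25 = 0.3466
  cell (1,t): −0.05·ln0.05 = 0.1498
  cell (2,r): −0.31·ln0.31 = 0.3631
  cell (2,s): −0.06·ln0.06 = 0.1688
  cell (2,t): −0.13·ln0.13 = 0.2652
Sum = 1.615 nats.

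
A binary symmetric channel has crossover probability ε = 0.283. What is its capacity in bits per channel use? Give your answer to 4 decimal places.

Binary symmetric channel: C = 1 − h₂(ε) where h₂ is the binary entropy function.
h₂(0.283) = −0.283·log₂0.283 − 0.717·log₂0.717 = 0.8595.
C = 1 − 0.8595 = 0.1405 bits per channel use.

0.1405 bits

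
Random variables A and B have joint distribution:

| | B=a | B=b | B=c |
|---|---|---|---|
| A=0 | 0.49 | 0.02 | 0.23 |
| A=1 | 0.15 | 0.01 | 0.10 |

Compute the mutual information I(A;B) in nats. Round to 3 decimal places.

Marginals: p(A) = (0.7400, 0.2600), p(B) = (0.6400, 0.0300, 0.3300).
I(A;B) = Σ p(x,y)·ln[p(x,y)/(p(x)p(y))].
  (0,a): 0.49·ln(1.0346) = 0.0167
  (0,b): 0.02·ln(0.9009) = -0.0021
  (0,c): 0.23·ln(0.9419) = -0.0138
  (1,a): 0.15·ln(0.9014) = -0.0156
  (1,b): 0.01·ln(1.2821) = 0.0025
  (1,c): 0.10·ln(1.1655) = 0.0153
Sum = 0.003 nats.

0.003 nats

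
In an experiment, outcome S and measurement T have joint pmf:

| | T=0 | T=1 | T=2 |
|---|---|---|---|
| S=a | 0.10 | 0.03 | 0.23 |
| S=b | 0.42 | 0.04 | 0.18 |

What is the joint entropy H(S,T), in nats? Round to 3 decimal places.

1.475 nats

H(S,T) = −Σ p(x,y)·ln p(x,y) over all 6 cells.
  cell (a,0): −0.10·ln0.10 = 0.2303
  cell (a,1): −0.03·ln0.03 = 0.1052
  cell (a,2): −0.23·ln0.23 = 0.3380
  cell (b,0): −0.42·ln0.42 = 0.3644
  cell (b,1): −0.04·ln0.04 = 0.1288
  cell (b,2): −0.18·ln0.18 = 0.3087
Sum = 1.475 nats.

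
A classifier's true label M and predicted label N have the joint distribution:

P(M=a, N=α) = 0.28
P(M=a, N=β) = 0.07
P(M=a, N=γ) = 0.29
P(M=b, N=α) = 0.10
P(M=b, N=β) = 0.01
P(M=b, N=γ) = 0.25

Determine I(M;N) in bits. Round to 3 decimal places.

0.045 bits

Marginals: p(M) = (0.6400, 0.3600), p(N) = (0.3800, 0.0800, 0.5400).
I(M;N) = Σ p(x,y)·log₂[p(x,y)/(p(x)p(y))].
  (a,α): 0.28·log₂(1.1513) = 0.0569
  (a,β): 0.07·log₂(1.3672) = 0.0316
  (a,γ): 0.29·log₂(0.8391) = -0.0734
  (b,α): 0.10·log₂(0.7310) = -0.0452
  (b,β): 0.01·log₂(0.3472) = -0.0153
  (b,γ): 0.25·log₂(1.2860) = 0.0907
Sum = 0.045 bits.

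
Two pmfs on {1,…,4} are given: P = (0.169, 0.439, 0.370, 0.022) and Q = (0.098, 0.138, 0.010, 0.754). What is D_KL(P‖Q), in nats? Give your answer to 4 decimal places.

D(P‖Q) = Σ p·ln(p/q).
  0.169·ln(0.169/0.098) = 0.09209
  0.439·ln(0.439/0.138) = 0.50803
  0.370·ln(0.370/0.010) = 1.33604
  0.022·ln(0.022/0.754) = -0.07776
D(P‖Q) = 1.8584 nats.

1.8584 nats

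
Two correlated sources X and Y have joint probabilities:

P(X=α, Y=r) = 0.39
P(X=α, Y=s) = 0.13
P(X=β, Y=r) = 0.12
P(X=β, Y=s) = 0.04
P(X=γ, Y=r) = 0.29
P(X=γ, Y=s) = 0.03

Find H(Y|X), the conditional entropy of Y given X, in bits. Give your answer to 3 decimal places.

0.695 bits

Chain rule: H(Y|X) = H(X,Y) − H(X).
Marginals: p(X) = (0.5200, 0.1600, 0.3200), p(Y) = (0.8000, 0.2000).
H(X,Y) = 2.1349 bits; H(X) = 1.4396 bits.
H(Y|X) = 2.1349 − 1.4396 = 0.695 bits.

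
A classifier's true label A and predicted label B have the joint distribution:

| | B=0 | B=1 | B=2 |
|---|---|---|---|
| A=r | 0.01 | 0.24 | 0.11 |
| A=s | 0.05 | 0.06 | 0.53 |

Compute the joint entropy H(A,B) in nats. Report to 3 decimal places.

H(A,B) = −Σ p(x,y)·ln p(x,y) over all 6 cells.
  cell (r,0): −0.01·ln0.01 = 0.0461
  cell (r,1): −0.24·ln0.24 = 0.3425
  cell (r,2): −0.11·ln0.11 = 0.2428
  cell (s,0): −0.05·ln0.05 = 0.1498
  cell (s,1): −0.06·ln0.06 = 0.1688
  cell (s,2): −0.53·ln0.53 = 0.3365
Sum = 1.286 nats.

1.286 nats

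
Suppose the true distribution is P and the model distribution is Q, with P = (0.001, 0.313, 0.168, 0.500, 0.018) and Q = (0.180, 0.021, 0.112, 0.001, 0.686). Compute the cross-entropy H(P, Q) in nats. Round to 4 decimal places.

H(P,Q) = −Σ p·ln q.
  −0.001·ln(0.180) = 0.00171
  −0.313·ln(0.021) = 1.20919
  −0.168·ln(0.112) = 0.36780
  −0.500·ln(0.001) = 3.45388
  −0.018·ln(0.686) = 0.00678
H(P,Q) = 5.0394 nats.

5.0394 nats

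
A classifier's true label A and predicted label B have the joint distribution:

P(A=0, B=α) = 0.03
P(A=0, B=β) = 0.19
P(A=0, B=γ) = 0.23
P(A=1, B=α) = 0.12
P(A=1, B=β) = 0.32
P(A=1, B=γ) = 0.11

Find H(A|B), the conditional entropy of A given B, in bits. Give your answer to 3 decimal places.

0.903 bits

Marginals: p(A) = (0.4500, 0.5500), p(B) = (0.1500, 0.5100, 0.3400).
H(A|B) = Σ p(B) · H(A|B=·).
  B=α: p=0.1500, H(A|B=α) = 0.7219
  B=β: p=0.5100, H(A|B=β) = 0.9526
  B=γ: p=0.3400, H(A|B=γ) = 0.9082
Weighted sum = 0.903 bits.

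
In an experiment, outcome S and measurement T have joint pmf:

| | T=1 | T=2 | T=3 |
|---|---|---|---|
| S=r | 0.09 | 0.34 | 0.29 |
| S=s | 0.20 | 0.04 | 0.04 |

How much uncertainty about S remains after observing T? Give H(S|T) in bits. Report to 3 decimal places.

Chain rule: H(S|T) = H(S,T) − H(T).
Marginals: p(S) = (0.7200, 0.2800), p(T) = (0.2900, 0.3800, 0.3300).
H(S,T) = 2.1956 bits; H(T) = 1.5762 bits.
H(S|T) = 2.1956 − 1.5762 = 0.619 bits.

0.619 bits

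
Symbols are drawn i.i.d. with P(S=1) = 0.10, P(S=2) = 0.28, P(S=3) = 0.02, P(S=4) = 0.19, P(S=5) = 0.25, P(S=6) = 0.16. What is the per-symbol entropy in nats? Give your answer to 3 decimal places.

1.620 nats

H(S) = −Σ p·ln p.
  −(0.10)·ln(0.10) = 0.2303
  −(0.28)·ln(0.28) = 0.3564
  −(0.02)·ln(0.02) = 0.0782
  −(0.19)·ln(0.19) = 0.3155
  −(0.25)·ln(0.25) = 0.3466
  −(0.16)·ln(0.16) = 0.2932
Sum: 0.2303 + 0.3564 + 0.0782 + 0.3155 + 0.3466 + 0.2932 = 1.620 nats.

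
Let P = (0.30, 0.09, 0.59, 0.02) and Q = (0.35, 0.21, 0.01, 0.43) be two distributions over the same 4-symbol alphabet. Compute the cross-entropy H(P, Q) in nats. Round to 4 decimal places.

3.1893 nats

H(P,Q) = −Σ p·ln q.
  −0.30·ln(0.35) = 0.31495
  −0.09·ln(0.21) = 0.14046
  −0.59·ln(0.01) = 2.71705
  −0.02·ln(0.43) = 0.01688
H(P,Q) = 3.1893 nats.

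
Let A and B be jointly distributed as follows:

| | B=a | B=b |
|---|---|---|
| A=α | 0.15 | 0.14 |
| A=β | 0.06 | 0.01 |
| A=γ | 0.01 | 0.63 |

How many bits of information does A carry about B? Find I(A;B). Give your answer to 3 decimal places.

0.355 bits

Marginals: p(A) = (0.2900, 0.0700, 0.6400), p(B) = (0.2200, 0.7800).
I(A;B) = H(A) + H(B) − H(A,B).
H(A) = 1.1985, H(B) = 0.7602, H(A,B) = 1.6040.
I(A;B) = 1.1985 + 0.7602 − 1.6040 = 0.355 bits.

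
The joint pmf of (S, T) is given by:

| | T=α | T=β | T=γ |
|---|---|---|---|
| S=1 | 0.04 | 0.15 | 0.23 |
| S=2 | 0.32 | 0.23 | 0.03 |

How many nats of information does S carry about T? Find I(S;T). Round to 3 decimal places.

Marginals: p(S) = (0.4200, 0.5800), p(T) = (0.3600, 0.3800, 0.2600).
I(S;T) = H(S) + H(T) − H(S,T).
H(S) = 0.6803, H(T) = 1.0857, H(S,T) = 1.5592.
I(S;T) = 0.6803 + 1.0857 − 1.5592 = 0.207 nats.

0.207 nats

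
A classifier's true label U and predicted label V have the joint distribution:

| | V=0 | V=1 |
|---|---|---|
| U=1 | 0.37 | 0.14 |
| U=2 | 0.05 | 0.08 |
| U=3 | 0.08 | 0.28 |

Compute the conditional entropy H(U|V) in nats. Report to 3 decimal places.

Chain rule: H(U|V) = H(U,V) − H(V).
Marginals: p(U) = (0.5100, 0.1300, 0.3600), p(V) = (0.5000, 0.5000).
H(U,V) = 1.5535 nats; H(V) = 0.6931 nats.
H(U|V) = 1.5535 − 0.6931 = 0.860 nats.

0.860 nats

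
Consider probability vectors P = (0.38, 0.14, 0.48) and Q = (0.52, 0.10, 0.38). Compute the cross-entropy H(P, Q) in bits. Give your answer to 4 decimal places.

1.4936 bits

H(P,Q) = −Σ p·log₂ q.
  −0.38·log₂(0.52) = 0.35850
  −0.14·log₂(0.10) = 0.46507
  −0.48·log₂(0.38) = 0.67005
H(P,Q) = 1.4936 bits.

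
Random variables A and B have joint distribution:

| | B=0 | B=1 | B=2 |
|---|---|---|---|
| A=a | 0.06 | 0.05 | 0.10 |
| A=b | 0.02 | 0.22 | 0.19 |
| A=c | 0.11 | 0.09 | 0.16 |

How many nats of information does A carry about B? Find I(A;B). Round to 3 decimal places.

0.073 nats

Marginals: p(A) = (0.2100, 0.4300, 0.3600), p(B) = (0.1900, 0.3600, 0.4500).
I(A;B) = H(A) + H(B) − H(A,B).
H(A) = 1.0584, H(B) = 1.0427, H(A,B) = 2.0285.
I(A;B) = 1.0584 + 1.0427 − 2.0285 = 0.073 nats.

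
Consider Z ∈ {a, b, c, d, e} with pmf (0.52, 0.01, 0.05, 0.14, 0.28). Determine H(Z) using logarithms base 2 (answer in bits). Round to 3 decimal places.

1.684 bits

H(Z) = −Σ p·log₂ p.
  −(0.52)·log₂(0.52) = 0.4906
  −(0.01)·log₂(0.01) = 0.0664
  −(0.05)·log₂(0.05) = 0.2161
  −(0.14)·log₂(0.14) = 0.3971
  −(0.28)·log₂(0.28) = 0.5142
Sum: 0.4906 + 0.0664 + 0.2161 + 0.3971 + 0.5142 = 1.684 bits.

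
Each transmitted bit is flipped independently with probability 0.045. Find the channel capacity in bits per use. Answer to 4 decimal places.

0.7352 bits

Binary symmetric channel: C = 1 − h₂(ε) where h₂ is the binary entropy function.
h₂(0.045) = −0.045·log₂0.045 − 0.955·log₂0.955 = 0.2648.
C = 1 − 0.2648 = 0.7352 bits per channel use.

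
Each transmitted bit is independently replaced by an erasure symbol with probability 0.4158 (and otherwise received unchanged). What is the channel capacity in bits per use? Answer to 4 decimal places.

Binary erasure channel: capacity C = 1 − ε.
C = 1 − 0.4158 = 0.5842 bits per channel use.

0.5842 bits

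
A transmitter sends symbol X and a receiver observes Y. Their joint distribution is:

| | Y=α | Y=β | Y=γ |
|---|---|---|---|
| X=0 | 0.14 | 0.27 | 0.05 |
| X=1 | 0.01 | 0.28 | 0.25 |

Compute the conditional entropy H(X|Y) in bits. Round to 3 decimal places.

Marginals: p(X) = (0.4600, 0.5400), p(Y) = (0.1500, 0.5500, 0.3000).
H(X|Y) = Σ p(Y) · H(X|Y=·).
  Y=α: p=0.1500, H(X|Y=α) = 0.3534
  Y=β: p=0.5500, H(X|Y=β) = 0.9998
  Y=γ: p=0.3000, H(X|Y=γ) = 0.6500
Weighted sum = 0.798 bits.

0.798 bits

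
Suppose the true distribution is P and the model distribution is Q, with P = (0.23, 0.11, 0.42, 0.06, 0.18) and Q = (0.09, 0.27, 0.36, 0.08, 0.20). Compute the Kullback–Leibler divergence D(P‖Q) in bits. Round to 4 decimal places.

0.2100 bits

D(P‖Q) = Σ p·log₂(p/q).
  0.23·log₂(0.23/0.09) = 0.31134
  0.11·log₂(0.11/0.27) = -0.14250
  0.42·log₂(0.42/0.36) = 0.09340
  0.06·log₂(0.06/0.08) = -0.02490
  0.18·log₂(0.18/0.20) = -0.02736
D(P‖Q) = 0.2100 bits.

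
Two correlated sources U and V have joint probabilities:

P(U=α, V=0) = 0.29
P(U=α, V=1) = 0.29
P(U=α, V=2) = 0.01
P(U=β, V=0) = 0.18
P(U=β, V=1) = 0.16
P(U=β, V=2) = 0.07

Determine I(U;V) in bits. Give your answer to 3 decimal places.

0.059 bits

Marginals: p(U) = (0.5900, 0.4100), p(V) = (0.4700, 0.4500, 0.0800).
I(U;V) = Σ p(x,y)·log₂[p(x,y)/(p(x)p(y))].
  (α,0): 0.29·log₂(1.0458) = 0.0187
  (α,1): 0.29·log₂(1.0923) = 0.0369
  (α,2): 0.01·log₂(0.2119) = -0.0224
  (β,0): 0.18·log₂(0.9341) = -0.0177
  (β,1): 0.16·log₂(0.8672) = -0.0329
  (β,2): 0.07·log₂(2.1341) = 0.0766
Sum = 0.059 bits.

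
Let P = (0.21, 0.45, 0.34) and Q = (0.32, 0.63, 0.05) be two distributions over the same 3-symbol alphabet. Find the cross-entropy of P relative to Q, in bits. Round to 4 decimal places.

H(P,Q) = −Σ p·log₂ q.
  −0.21·log₂(0.32) = 0.34521
  −0.45·log₂(0.63) = 0.29996
  −0.34·log₂(0.05) = 1.46946
H(P,Q) = 2.1146 bits.

2.1146 bits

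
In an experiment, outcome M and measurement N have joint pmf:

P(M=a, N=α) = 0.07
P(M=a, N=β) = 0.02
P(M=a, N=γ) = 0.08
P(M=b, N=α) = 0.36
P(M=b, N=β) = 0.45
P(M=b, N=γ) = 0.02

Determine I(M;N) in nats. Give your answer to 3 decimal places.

0.132 nats

Marginals: p(M) = (0.1700, 0.8300), p(N) = (0.4300, 0.4700, 0.1000).
I(M;N) = Σ p(x,y)·ln[p(x,y)/(p(x)p(y))].
  (a,α): 0.07·ln(0.9576) = -0.0030
  (a,β): 0.02·ln(0.2503) = -0.0277
  (a,γ): 0.08·ln(4.7059) = 0.1239
  (b,α): 0.36·ln(1.0087) = 0.0031
  (b,β): 0.45·ln(1.1536) = 0.0643
  (b,γ): 0.02·ln(0.2410) = -0.0285
Sum = 0.132 nats.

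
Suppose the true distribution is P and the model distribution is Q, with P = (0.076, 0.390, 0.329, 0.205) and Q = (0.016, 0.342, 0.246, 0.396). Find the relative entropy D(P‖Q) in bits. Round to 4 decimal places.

D(P‖Q) = Σ p·log₂(p/q).
  0.076·log₂(0.076/0.016) = 0.17084
  0.390·log₂(0.390/0.342) = 0.07390
  0.329·log₂(0.329/0.246) = 0.13799
  0.205·log₂(0.205/0.396) = -0.19472
D(P‖Q) = 0.1880 bits.

0.1880 bits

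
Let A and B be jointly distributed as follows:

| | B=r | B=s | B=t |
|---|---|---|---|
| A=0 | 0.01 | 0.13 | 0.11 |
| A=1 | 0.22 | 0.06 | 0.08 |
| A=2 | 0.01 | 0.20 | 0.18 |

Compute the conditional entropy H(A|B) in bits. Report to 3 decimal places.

1.236 bits

Chain rule: H(A|B) = H(A,B) − H(B).
Marginals: p(A) = (0.2500, 0.3600, 0.3900), p(B) = (0.2400, 0.3900, 0.3700).
H(A,B) = 2.7911 bits; H(B) = 1.5547 bits.
H(A|B) = 2.7911 − 1.5547 = 1.236 bits.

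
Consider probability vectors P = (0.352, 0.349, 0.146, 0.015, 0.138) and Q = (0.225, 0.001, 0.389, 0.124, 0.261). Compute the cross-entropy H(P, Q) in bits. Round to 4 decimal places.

H(P,Q) = −Σ p·log₂ q.
  −0.352·log₂(0.225) = 0.75751
  −0.349·log₂(0.001) = 3.47806
  −0.146·log₂(0.389) = 0.19888
  −0.015·log₂(0.124) = 0.04517
  −0.138·log₂(0.261) = 0.26743
H(P,Q) = 4.7470 bits.

4.7470 bits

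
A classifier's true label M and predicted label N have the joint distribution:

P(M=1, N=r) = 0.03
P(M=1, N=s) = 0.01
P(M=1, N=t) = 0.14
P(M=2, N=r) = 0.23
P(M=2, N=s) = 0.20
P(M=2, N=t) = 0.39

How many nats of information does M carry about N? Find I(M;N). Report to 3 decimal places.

Marginals: p(M) = (0.1800, 0.8200), p(N) = (0.2600, 0.2100, 0.5300).
I(M;N) = Σ p(x,y)·ln[p(x,y)/(p(x)p(y))].
  (1,r): 0.03·ln(0.6410) = -0.0133
  (1,s): 0.01·ln(0.2646) = -0.0133
  (1,t): 0.14·ln(1.4675) = 0.0537
  (2,r): 0.23·ln(1.0788) = 0.0174
  (2,s): 0.20·ln(1.1614) = 0.0299
  (2,t): 0.39·ln(0.8974) = -0.0422
Sum = 0.032 nats.

0.032 nats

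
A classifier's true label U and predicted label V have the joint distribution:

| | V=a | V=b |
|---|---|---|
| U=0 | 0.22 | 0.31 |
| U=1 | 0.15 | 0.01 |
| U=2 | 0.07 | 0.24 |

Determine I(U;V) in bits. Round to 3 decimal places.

0.178 bits

Marginals: p(U) = (0.5300, 0.1600, 0.3100), p(V) = (0.4400, 0.5600).
I(U;V) = Σ p(x,y)·log₂[p(x,y)/(p(x)p(y))].
  (0,a): 0.22·log₂(0.9434) = -0.0185
  (0,b): 0.31·log₂(1.0445) = 0.0195
  (1,a): 0.15·log₂(2.1307) = 0.1637
  (1,b): 0.01·log₂(0.1116) = -0.0316
  (2,a): 0.07·log₂(0.5132) = -0.0674
  (2,b): 0.24·log₂(1.3825) = 0.1121
Sum = 0.178 bits.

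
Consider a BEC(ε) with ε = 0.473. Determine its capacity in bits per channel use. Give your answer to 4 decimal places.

0.5270 bits

Binary erasure channel: capacity C = 1 − ε.
C = 1 − 0.473 = 0.5270 bits per channel use.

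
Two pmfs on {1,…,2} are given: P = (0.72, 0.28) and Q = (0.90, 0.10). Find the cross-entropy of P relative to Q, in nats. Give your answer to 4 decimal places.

H(P,Q) = −Σ p·ln q.
  −0.72·ln(0.90) = 0.07586
  −0.28·ln(0.10) = 0.64472
H(P,Q) = 0.7206 nats.

0.7206 nats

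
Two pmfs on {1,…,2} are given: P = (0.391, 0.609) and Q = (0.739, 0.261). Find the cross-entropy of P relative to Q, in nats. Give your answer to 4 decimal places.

0.9363 nats

H(P,Q) = −Σ p·ln q.
  −0.391·ln(0.739) = 0.11826
  −0.609·ln(0.261) = 0.81803
H(P,Q) = 0.9363 nats.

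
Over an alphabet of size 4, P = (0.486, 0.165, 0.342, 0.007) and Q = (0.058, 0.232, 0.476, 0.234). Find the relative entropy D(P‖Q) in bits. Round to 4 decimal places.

D(P‖Q) = Σ p·log₂(p/q).
  0.486·log₂(0.486/0.058) = 1.49048
  0.165·log₂(0.165/0.232) = -0.08112
  0.342·log₂(0.342/0.476) = -0.16312
  0.007·log₂(0.007/0.234) = -0.03544
D(P‖Q) = 1.2108 bits.

1.2108 bits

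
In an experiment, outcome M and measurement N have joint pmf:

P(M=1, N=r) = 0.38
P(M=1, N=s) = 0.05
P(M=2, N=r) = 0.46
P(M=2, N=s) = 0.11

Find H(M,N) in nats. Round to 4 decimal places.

H(M,N) = −Σ p(x,y)·ln p(x,y) over all 4 cells.
  cell (1,r): −0.38·ln0.38 = 0.36768
  cell (1,s): −0.05·ln0.05 = 0.14979
  cell (2,r): −0.46·ln0.46 = 0.35720
  cell (2,s): −0.11·ln0.11 = 0.24280
Sum = 1.1175 nats.

1.1175 nats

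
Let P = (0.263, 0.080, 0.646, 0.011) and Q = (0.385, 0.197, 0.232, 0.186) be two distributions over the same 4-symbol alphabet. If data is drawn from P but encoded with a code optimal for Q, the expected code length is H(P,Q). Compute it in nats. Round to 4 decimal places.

H(P,Q) = −Σ p·ln q.
  −0.263·ln(0.385) = 0.25104
  −0.080·ln(0.197) = 0.12996
  −0.646·ln(0.232) = 0.94382
  −0.011·ln(0.186) = 0.01850
H(P,Q) = 1.3433 nats.

1.3433 nats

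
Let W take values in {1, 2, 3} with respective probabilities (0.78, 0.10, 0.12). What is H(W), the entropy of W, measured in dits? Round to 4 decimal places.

0.2947 dits

H(W) = −Σ p·log₁₀ p.
  −(0.78)·log₁₀(0.78) = 0.08417
  −(0.10)·log₁₀(0.10) = 0.10000
  −(0.12)·log₁₀(0.12) = 0.11050
Sum: 0.08417 + 0.10000 + 0.11050 = 0.2947 dits.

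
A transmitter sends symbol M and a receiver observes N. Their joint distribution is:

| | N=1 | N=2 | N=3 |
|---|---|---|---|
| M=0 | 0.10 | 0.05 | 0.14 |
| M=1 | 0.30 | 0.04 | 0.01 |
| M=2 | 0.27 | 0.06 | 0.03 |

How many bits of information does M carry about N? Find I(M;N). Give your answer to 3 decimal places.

0.198 bits

Marginals: p(M) = (0.2900, 0.3500, 0.3600), p(N) = (0.6700, 0.1500, 0.1800).
I(M;N) = Σ p(x,y)·log₂[p(x,y)/(p(x)p(y))].
  (0,1): 0.10·log₂(0.5147) = -0.0958
  (0,2): 0.05·log₂(1.1494) = 0.0100
  (0,3): 0.14·log₂(2.6820) = 0.1993
  (1,1): 0.30·log₂(1.2793) = 0.1066
  (1,2): 0.04·log₂(0.7619) = -0.0157
  (1,3): 0.01·log₂(0.1587) = -0.0266
  (2,1): 0.27·log₂(1.1194) = 0.0439
  (2,2): 0.06·log₂(1.1111) = 0.0091
  (2,3): 0.03·log₂(0.4630) = -0.0333
Sum = 0.198 bits.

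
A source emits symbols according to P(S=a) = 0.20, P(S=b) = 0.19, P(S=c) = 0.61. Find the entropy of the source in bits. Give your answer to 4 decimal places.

H(S) = −Σ p·log₂ p.
  −(0.20)·log₂(0.20) = 0.46439
  −(0.19)·log₂(0.19) = 0.45523
  −(0.61)·log₂(0.61) = 0.43500
Sum: 0.46439 + 0.45523 + 0.43500 = 1.3546 bits.

1.3546 bits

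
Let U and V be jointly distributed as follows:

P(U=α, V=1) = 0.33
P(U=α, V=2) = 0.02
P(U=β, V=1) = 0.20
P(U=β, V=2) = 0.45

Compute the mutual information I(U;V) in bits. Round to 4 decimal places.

Marginals: p(U) = (0.3500, 0.6500), p(V) = (0.5300, 0.4700).
I(U;V) = H(U) + H(V) − H(U,V).
H(U) = 0.9341, H(V) = 0.9974, H(U,V) = 1.6235.
I(U;V) = 0.9341 + 0.9974 − 1.6235 = 0.3080 bits.

0.3080 bits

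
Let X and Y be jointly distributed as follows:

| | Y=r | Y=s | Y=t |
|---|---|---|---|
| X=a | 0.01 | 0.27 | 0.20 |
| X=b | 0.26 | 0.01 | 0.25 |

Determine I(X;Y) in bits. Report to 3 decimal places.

0.429 bits

Marginals: p(X) = (0.4800, 0.5200), p(Y) = (0.2700, 0.2800, 0.4500).
I(X;Y) = H(X) + H(Y) − H(X,Y).
H(X) = 0.9988, H(Y) = 1.5426, H(X,Y) = 2.1126.
I(X;Y) = 0.9988 + 1.5426 − 2.1126 = 0.429 bits.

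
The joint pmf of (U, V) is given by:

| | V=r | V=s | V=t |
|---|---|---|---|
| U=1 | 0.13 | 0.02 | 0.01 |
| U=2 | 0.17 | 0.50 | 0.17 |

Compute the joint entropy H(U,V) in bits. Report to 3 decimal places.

H(U,V) = −Σ p(x,y)·log₂ p(x,y) over all 6 cells.
  cell (1,r): −0.13·log₂0.13 = 0.3826
  cell (1,s): −0.02·log₂0.02 = 0.1129
  cell (1,t): −0.01·log₂0.01 = 0.0664
  cell (2,r): −0.17·log₂0.17 = 0.4346
  cell (2,s): −0.50·log₂0.50 = 0.5000
  cell (2,t): −0.17·log₂0.17 = 0.4346
Sum = 1.931 bits.

1.931 bits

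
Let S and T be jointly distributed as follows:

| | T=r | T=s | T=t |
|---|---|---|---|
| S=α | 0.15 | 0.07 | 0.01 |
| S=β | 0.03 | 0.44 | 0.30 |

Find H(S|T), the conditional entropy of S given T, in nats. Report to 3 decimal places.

0.329 nats

Chain rule: H(S|T) = H(S,T) − H(T).
Marginals: p(S) = (0.2300, 0.7700), p(T) = (0.1800, 0.5100, 0.3100).
H(S,T) = 1.3444 nats; H(T) = 1.0151 nats.
H(S|T) = 1.3444 − 1.0151 = 0.329 nats.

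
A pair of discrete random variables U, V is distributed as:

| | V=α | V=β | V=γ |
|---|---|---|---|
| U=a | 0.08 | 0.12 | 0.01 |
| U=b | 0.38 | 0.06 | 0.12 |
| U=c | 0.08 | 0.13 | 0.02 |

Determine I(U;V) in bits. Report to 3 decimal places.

Marginals: p(U) = (0.2100, 0.5600, 0.2300), p(V) = (0.5400, 0.3100, 0.1500).
I(U;V) = Σ p(x,y)·log₂[p(x,y)/(p(x)p(y))].
  (a,α): 0.08·log₂(0.7055) = -0.0403
  (a,β): 0.12·log₂(1.8433) = 0.1059
  (a,γ): 0.01·log₂(0.3175) = -0.0166
  (b,α): 0.38·log₂(1.2566) = 0.1252
  (b,β): 0.06·log₂(0.3456) = -0.0920
  (b,γ): 0.12·log₂(1.4286) = 0.0617
  (c,α): 0.08·log₂(0.6441) = -0.0508
  (c,β): 0.13·log₂(1.8233) = 0.1126
  (c,γ): 0.02·log₂(0.5797) = -0.0157
Sum = 0.190 bits.

0.190 bits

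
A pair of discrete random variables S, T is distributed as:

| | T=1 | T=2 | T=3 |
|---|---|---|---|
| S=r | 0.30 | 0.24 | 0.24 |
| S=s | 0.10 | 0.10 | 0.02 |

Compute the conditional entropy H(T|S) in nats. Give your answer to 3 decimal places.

1.058 nats

Chain rule: H(T|S) = H(S,T) − H(S).
Marginals: p(S) = (0.7800, 0.2200), p(T) = (0.4000, 0.3400, 0.2600).
H(S,T) = 1.5850 nats; H(S) = 0.5269 nats.
H(T|S) = 1.5850 − 0.5269 = 1.058 nats.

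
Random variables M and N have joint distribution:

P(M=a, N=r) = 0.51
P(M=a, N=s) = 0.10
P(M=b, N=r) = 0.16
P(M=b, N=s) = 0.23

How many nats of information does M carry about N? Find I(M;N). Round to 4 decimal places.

0.0980 nats

Marginals: p(M) = (0.6100, 0.3900), p(N) = (0.6700, 0.3300).
I(M;N) = H(M) + H(N) − H(M,N).
H(M) = 0.6687, H(N) = 0.6342, H(M,N) = 1.2049.
I(M;N) = 0.6687 + 0.6342 − 1.2049 = 0.0980 nats.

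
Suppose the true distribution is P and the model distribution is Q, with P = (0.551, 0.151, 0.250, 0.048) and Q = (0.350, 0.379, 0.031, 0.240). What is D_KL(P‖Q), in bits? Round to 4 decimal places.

D(P‖Q) = Σ p·log₂(p/q).
  0.551·log₂(0.551/0.350) = 0.36074
  0.151·log₂(0.151/0.379) = -0.20048
  0.250·log₂(0.250/0.031) = 0.75290
  0.048·log₂(0.048/0.240) = -0.11145
D(P‖Q) = 0.8017 bits.

0.8017 bits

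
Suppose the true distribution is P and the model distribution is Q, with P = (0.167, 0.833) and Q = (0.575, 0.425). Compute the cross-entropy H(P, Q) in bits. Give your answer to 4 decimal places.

1.1616 bits

H(P,Q) = −Σ p·log₂ q.
  −0.167·log₂(0.575) = 0.13333
  −0.833·log₂(0.425) = 1.02831
H(P,Q) = 1.1616 bits.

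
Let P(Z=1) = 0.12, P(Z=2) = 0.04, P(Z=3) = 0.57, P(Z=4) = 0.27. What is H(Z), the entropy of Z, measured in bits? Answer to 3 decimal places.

H(Z) = −Σ p·log₂ p.
  −(0.12)·log₂(0.12) = 0.3671
  −(0.04)·log₂(0.04) = 0.1858
  −(0.57)·log₂(0.57) = 0.4623
  −(0.27)·log₂(0.27) = 0.5100
Sum: 0.3671 + 0.1858 + 0.4623 + 0.5100 = 1.525 bits.

1.525 bits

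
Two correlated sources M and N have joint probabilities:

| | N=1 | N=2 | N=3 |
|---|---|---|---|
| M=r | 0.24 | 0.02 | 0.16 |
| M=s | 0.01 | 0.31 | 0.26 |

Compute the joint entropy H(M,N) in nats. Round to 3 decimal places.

H(M,N) = −Σ p(x,y)·ln p(x,y) over all 6 cells.
  cell (r,1): −0.24·ln0.24 = 0.3425
  cell (r,2): −0.02·ln0.02 = 0.0782
  cell (r,3): −0.16·ln0.16 = 0.2932
  cell (s,1): −0.01·ln0.01 = 0.0461
  cell (s,2): −0.31·ln0.31 = 0.3631
  cell (s,3): −0.26·ln0.26 = 0.3502
Sum = 1.473 nats.

1.473 nats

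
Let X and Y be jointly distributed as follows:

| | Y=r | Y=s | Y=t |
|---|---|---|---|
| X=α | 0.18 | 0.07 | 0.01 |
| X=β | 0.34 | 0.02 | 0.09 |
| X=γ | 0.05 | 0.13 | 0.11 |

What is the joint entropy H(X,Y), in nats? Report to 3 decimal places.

H(X,Y) = −Σ p(x,y)·ln p(x,y) over all 9 cells.
  cell (α,r): −0.18·ln0.18 = 0.3087
  cell (α,s): −0.07·ln0.07 = 0.1861
  cell (α,t): −0.01·ln0.01 = 0.0461
  cell (β,r): −0.34·ln0.34 = 0.3668
  cell (β,s): −0.02·ln0.02 = 0.0782
  cell (β,t): −0.09·ln0.09 = 0.2167
  cell (γ,r): −0.05·ln0.05 = 0.1498
  cell (γ,s): −0.13·ln0.13 = 0.2652
  cell (γ,t): −0.11·ln0.11 = 0.2428
Sum = 1.860 nats.

1.860 nats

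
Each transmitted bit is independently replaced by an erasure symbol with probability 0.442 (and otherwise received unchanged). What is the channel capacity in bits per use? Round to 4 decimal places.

0.5580 bits

Binary erasure channel: capacity C = 1 − ε.
C = 1 − 0.442 = 0.5580 bits per channel use.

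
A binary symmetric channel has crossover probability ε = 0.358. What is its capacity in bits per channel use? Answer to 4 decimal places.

0.0590 bits

Binary symmetric channel: C = 1 − h₂(ε) where h₂ is the binary entropy function.
h₂(0.358) = −0.358·log₂0.358 − 0.642·log₂0.642 = 0.9410.
C = 1 − 0.9410 = 0.0590 bits per channel use.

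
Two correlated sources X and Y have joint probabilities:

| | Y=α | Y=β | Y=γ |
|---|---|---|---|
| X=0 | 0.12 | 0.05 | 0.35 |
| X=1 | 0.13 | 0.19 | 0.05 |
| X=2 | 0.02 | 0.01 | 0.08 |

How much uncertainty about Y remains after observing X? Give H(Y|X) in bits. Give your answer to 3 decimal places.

1.266 bits

Marginals: p(X) = (0.5200, 0.3700, 0.1100), p(Y) = (0.2700, 0.2500, 0.4800).
H(Y|X) = Σ p(X) · H(Y|X=·).
  X=0: p=0.5200, H(Y|X=0) = 1.1975
  X=1: p=0.3700, H(Y|X=1) = 1.4142
  X=2: p=0.1100, H(Y|X=2) = 1.0958
Weighted sum = 1.266 bits.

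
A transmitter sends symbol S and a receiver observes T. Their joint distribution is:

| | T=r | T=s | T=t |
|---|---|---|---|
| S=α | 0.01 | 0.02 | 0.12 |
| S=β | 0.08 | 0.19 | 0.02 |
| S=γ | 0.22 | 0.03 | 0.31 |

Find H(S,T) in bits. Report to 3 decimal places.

2.562 bits

H(S,T) = −Σ p(x,y)·log₂ p(x,y) over all 9 cells.
  cell (α,r): −0.01·log₂0.01 = 0.0664
  cell (α,s): −0.02·log₂0.02 = 0.1129
  cell (α,t): −0.12·log₂0.12 = 0.3671
  cell (β,r): −0.08·log₂0.08 = 0.2915
  cell (β,s): −0.19·log₂0.19 = 0.4552
  cell (β,t): −0.02·log₂0.02 = 0.1129
  cell (γ,r): −0.22·log₂0.22 = 0.4806
  cell (γ,s): −0.03·log₂0.03 = 0.1518
  cell (γ,t): −0.31·log₂0.31 = 0.5238
Sum = 2.562 bits.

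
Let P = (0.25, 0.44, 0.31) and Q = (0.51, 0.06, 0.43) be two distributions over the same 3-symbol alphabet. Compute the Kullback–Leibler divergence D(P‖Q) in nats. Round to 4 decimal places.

0.5970 nats

D(P‖Q) = Σ p·ln(p/q).
  0.25·ln(0.25/0.51) = -0.17824
  0.44·ln(0.44/0.06) = 0.87667
  0.31·ln(0.31/0.43) = -0.10144
D(P‖Q) = 0.5970 nats.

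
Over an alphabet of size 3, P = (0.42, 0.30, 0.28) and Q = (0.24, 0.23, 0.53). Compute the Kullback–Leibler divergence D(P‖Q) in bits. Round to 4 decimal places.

D(P‖Q) = Σ p·log₂(p/q).
  0.42·log₂(0.42/0.24) = 0.33909
  0.30·log₂(0.30/0.23) = 0.11500
  0.28·log₂(0.28/0.53) = -0.25776
D(P‖Q) = 0.1963 bits.

0.1963 bits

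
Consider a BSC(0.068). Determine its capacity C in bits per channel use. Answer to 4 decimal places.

0.6416 bits

Binary symmetric channel: C = 1 − h₂(ε) where h₂ is the binary entropy function.
h₂(0.068) = −0.068·log₂0.068 − 0.932·log₂0.932 = 0.3584.
C = 1 − 0.3584 = 0.6416 bits per channel use.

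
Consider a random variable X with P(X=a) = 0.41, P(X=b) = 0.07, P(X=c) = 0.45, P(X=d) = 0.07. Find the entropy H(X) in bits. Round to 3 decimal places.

1.583 bits

H(X) = −Σ p·log₂ p.
  −(0.41)·log₂(0.41) = 0.5274
  −(0.07)·log₂(0.07) = 0.2686
  −(0.45)·log₂(0.45) = 0.5184
  −(0.07)·log₂(0.07) = 0.2686
Sum: 0.5274 + 0.2686 + 0.5184 + 0.2686 = 1.583 bits.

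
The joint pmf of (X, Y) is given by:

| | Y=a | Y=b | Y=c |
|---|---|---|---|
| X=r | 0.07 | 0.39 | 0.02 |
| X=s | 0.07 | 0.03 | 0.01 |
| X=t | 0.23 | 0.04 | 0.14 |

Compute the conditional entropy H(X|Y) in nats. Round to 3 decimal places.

0.685 nats

Marginals: p(X) = (0.4800, 0.1100, 0.4100), p(Y) = (0.3700, 0.4600, 0.1700).
H(X|Y) = Σ p(Y) · H(X|Y=·).
  Y=a: p=0.3700, H(X|Y=a) = 0.9255
  Y=b: p=0.4600, H(X|Y=b) = 0.5304
  Y=c: p=0.1700, H(X|Y=c) = 0.5783
Weighted sum = 0.685 nats.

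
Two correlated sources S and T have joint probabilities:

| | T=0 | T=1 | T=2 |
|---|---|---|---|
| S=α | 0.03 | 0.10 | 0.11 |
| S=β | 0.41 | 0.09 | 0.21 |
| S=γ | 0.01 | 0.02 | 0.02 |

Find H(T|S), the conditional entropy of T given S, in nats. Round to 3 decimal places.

0.955 nats

Chain rule: H(T|S) = H(S,T) − H(S).
Marginals: p(S) = (0.2400, 0.7100, 0.0500), p(T) = (0.4500, 0.2100, 0.3400).
H(S,T) = 1.6908 nats; H(S) = 0.7355 nats.
H(T|S) = 1.6908 − 0.7355 = 0.955 nats.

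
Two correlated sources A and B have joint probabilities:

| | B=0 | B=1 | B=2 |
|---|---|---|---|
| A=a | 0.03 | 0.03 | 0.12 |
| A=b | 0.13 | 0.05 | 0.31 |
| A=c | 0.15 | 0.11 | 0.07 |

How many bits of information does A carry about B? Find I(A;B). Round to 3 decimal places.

Marginals: p(A) = (0.1800, 0.4900, 0.3300), p(B) = (0.3100, 0.1900, 0.5000).
I(A;B) = H(A) + H(B) − H(A,B).
H(A) = 1.4774, H(B) = 1.4790, H(A,B) = 2.8225.
I(A;B) = 1.4774 + 1.4790 − 2.8225 = 0.134 bits.

0.134 bits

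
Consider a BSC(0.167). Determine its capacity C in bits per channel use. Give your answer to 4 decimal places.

0.3492 bits

Binary symmetric channel: C = 1 − h₂(ε) where h₂ is the binary entropy function.
h₂(0.167) = −0.167·log₂0.167 − 0.833·log₂0.833 = 0.6508.
C = 1 − 0.6508 = 0.3492 bits per channel use.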